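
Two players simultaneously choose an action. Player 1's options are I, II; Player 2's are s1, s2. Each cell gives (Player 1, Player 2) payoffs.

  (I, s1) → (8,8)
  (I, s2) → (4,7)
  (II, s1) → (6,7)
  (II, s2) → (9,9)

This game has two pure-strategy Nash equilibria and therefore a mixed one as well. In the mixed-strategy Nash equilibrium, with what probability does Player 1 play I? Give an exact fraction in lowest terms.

Player 1's mix p on I must make Player 2 indifferent between s1 and s2.
Player 2's payoff from s1: 8p + 7(1−p). From s2: 7p + 9(1−p).
Set equal: 1p = 2(1−p) → p = 2/3.

2/3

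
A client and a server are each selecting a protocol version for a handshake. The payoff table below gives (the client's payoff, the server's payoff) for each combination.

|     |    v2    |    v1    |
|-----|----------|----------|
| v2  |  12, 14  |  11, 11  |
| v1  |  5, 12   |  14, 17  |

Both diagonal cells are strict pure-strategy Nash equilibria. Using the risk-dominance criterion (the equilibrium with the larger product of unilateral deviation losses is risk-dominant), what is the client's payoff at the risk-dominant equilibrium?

12

At both v2: the client loses 12 − 5 = 7 by deviating; the server loses 14 − 11 = 3. Product = 7·3 = 21.
At both v1: the client loses 14 − 11 = 3 by deviating; the server loses 17 − 12 = 5. Product = 3·5 = 15.
21 > 15, so both v2 is risk-dominant. The client's payoff there is 12.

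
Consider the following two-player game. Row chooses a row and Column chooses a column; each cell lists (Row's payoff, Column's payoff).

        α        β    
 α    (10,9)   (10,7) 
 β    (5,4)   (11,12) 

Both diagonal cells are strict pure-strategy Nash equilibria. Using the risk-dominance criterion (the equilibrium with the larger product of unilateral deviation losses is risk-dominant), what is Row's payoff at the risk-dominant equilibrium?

At both α: Row loses 10 − 5 = 5 by deviating; Column loses 9 − 7 = 2. Product = 5·2 = 10.
At both β: Row loses 11 − 10 = 1 by deviating; Column loses 12 − 4 = 8. Product = 1·8 = 8.
10 > 8, so both α is risk-dominant. Row's payoff there is 10.

10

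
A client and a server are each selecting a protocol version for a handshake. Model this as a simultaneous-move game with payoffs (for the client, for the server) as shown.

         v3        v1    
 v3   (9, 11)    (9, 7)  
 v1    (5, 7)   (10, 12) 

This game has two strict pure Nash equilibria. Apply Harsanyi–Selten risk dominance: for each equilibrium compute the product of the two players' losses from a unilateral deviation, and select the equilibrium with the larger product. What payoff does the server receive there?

At both v3: the client loses 9 − 5 = 4 by deviating; the server loses 11 − 7 = 4. Product = 4·4 = 16.
At both v1: the client loses 10 − 9 = 1 by deviating; the server loses 12 − 7 = 5. Product = 1·5 = 5.
16 > 5, so both v3 is risk-dominant. The server's payoff there is 11.

11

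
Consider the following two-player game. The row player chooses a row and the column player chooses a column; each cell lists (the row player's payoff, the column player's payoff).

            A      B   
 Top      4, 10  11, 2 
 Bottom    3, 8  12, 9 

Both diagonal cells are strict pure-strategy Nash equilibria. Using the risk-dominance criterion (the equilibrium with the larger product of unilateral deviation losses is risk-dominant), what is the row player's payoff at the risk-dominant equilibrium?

At (Top, A): the row player loses 4 − 3 = 1 by deviating; the column player loses 10 − 2 = 8. Product = 1·8 = 8.
At (Bottom, B): the row player loses 12 − 11 = 1 by deviating; the column player loses 9 − 8 = 1. Product = 1·1 = 1.
8 > 1, so (Top, A) is risk-dominant. The row player's payoff there is 4.

4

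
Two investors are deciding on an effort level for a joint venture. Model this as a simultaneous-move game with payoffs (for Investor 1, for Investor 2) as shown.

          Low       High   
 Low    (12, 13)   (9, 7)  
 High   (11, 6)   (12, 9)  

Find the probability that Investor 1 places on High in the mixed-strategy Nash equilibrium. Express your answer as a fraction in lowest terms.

Investor 1's mix p on Low must make Investor 2 indifferent between Low and High.
Investor 2's payoff from Low: 13p + 6(1−p). From High: 7p + 9(1−p).
Set equal: 6p = 3(1−p) → p = 3/9 = 1/3.
Probability on High is 1 − 1/3 = 2/3.

2/3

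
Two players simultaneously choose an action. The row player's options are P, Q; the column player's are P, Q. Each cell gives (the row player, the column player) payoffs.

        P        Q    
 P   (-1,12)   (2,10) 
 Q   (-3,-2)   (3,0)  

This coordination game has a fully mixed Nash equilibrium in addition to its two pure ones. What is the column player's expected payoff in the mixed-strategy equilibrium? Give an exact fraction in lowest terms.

The row player mixes with probability p on P, chosen so the column player is indifferent: 12p + (-2)(1−p) = 10p + 0(1−p) gives p = 1/2.
The column player's expected payoff is 12·1/2 + (-2)·1/2 = 5.

5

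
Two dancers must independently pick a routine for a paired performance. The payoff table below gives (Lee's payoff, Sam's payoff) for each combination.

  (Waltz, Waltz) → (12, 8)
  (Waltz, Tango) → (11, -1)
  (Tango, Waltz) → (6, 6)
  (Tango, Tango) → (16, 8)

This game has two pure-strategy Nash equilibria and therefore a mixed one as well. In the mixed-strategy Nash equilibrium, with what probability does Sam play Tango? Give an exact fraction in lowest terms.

6/11

Sam's mix q on Waltz must make Lee indifferent between Waltz and Tango.
Lee's payoff from Waltz: 12q + 11(1−q). From Tango: 6q + 16(1−q).
Set equal: 6q = 5(1−q) → q = 5/11.
Probability on Tango is 1 − 5/11 = 6/11.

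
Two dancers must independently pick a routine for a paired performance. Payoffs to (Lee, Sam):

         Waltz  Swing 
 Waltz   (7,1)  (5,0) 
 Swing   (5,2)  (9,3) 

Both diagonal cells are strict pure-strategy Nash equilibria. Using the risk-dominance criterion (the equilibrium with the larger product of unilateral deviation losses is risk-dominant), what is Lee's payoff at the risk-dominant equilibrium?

9

At both Waltz: Lee loses 7 − 5 = 2 by deviating; Sam loses 1 − 0 = 1. Product = 2·1 = 2.
At both Swing: Lee loses 9 − 5 = 4 by deviating; Sam loses 3 − 2 = 1. Product = 4·1 = 4.
4 > 2, so both Swing is risk-dominant. Lee's payoff there is 9.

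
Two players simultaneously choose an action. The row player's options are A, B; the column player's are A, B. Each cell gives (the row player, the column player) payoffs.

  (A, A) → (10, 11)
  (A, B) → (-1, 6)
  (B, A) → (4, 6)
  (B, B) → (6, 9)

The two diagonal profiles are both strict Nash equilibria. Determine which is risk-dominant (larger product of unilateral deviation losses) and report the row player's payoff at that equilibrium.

10

At both A: the row player loses 10 − 4 = 6 by deviating; the column player loses 11 − 6 = 5. Product = 6·5 = 30.
At both B: the row player loses 6 − (-1) = 7 by deviating; the column player loses 9 − 6 = 3. Product = 7·3 = 21.
30 > 21, so both A is risk-dominant. The row player's payoff there is 10.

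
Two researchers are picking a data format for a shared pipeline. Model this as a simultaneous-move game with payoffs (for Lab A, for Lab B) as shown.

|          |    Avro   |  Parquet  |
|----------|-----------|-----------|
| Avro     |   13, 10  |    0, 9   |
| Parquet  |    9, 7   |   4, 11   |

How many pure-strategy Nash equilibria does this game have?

Both Avro: Lab A gets 13 (best alternative 9); Lab B gets 10 (best alternative 9). Neither deviates — NE.
Both Parquet: Lab A gets 4 (best alternative 0); Lab B gets 11 (best alternative 7). Neither deviates — NE.
(Parquet, Avro) is not a NE: Lab A would switch to Avro (13 > 9).
No other cell survives both best-response checks, so there are 2 pure NE.

2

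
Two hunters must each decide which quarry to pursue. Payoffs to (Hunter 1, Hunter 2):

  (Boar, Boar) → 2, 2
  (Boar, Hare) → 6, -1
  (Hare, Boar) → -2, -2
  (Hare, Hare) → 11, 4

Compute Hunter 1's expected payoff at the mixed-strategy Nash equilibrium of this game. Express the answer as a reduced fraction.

Hunter 2 mixes with probability q on Boar, chosen so Hunter 1 is indifferent: 2q + 6(1−q) = (-2)q + 11(1−q) gives q = 5/9.
Hunter 1's expected payoff (from either row, since indifferent) is 2·5/9 + 6·4/9 = 34/9.

34/9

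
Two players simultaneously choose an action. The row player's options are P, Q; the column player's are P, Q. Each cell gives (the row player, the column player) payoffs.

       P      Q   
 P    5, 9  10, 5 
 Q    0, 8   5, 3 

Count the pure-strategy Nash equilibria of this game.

Both P: the row player gets 5 (best alternative 0); the column player gets 9 (best alternative 5). Neither deviates — NE.
Both Q is not a NE: the row player would switch to P (10 > 5).
No other cell survives both best-response checks, so there is 1 pure NE.

1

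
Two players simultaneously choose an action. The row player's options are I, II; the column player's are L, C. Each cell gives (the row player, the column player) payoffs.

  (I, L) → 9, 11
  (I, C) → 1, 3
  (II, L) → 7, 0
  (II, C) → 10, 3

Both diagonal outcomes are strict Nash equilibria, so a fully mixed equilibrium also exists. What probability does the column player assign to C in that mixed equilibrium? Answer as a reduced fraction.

2/11

The column player's mix q on L must make the row player indifferent between I and II.
The row player's payoff from I: 9q + 1(1−q). From II: 7q + 10(1−q).
Set equal: 2q = 9(1−q) → q = 9/11.
Probability on C is 1 − 9/11 = 2/11.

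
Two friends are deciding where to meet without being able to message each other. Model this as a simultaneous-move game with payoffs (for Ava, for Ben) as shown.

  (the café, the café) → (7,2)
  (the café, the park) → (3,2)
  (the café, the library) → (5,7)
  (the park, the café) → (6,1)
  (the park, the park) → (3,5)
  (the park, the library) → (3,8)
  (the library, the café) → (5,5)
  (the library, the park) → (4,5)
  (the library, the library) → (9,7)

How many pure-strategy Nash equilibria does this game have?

1

Both the library: Ava gets 9 (best alternative 5); Ben gets 7 (best alternative 5). Neither deviates — NE.
Both the park is not a NE: Ava would switch to the library (4 > 3).
No other cell survives both best-response checks, so there is 1 pure NE.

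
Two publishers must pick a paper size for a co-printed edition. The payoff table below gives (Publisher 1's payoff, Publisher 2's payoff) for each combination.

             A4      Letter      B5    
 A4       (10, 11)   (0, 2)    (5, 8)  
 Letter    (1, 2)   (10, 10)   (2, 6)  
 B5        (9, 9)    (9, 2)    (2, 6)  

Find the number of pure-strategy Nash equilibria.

Both A4: Publisher 1 gets 10 (best alternative 9); Publisher 2 gets 11 (best alternative 8). Neither deviates — NE.
Both Letter: Publisher 1 gets 10 (best alternative 9); Publisher 2 gets 10 (best alternative 6). Neither deviates — NE.
Both B5 is not a NE: Publisher 1 would switch to A4 (5 > 2).
No other cell survives both best-response checks, so there are 2 pure NE.

2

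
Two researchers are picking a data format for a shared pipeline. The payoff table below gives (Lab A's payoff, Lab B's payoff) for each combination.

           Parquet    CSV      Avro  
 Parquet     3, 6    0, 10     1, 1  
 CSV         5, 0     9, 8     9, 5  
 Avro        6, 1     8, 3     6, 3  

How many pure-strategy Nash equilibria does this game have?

1

Both CSV: Lab A gets 9 (best alternative 8); Lab B gets 8 (best alternative 5). Neither deviates — NE.
Both Avro is not a NE: Lab A would switch to CSV (9 > 6).
No other cell survives both best-response checks, so there is 1 pure NE.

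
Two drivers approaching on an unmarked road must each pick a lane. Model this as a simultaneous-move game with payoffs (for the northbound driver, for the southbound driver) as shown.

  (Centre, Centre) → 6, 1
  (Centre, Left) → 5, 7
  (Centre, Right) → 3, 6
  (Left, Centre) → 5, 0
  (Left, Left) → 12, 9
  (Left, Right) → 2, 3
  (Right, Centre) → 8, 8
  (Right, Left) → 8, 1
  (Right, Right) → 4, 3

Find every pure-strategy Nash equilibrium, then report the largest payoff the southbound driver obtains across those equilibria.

9

Both Left is a pure NE (the northbound driver: 12 ≥ 8; the southbound driver: 9 ≥ 3). The southbound driver gets 9.
(Right, Centre) is a pure NE (the northbound driver: 8 ≥ 6; the southbound driver: 8 ≥ 3). The southbound driver gets 8.
Every other cell has a profitable deviation for at least one player. Highest of {9, 8} is 9.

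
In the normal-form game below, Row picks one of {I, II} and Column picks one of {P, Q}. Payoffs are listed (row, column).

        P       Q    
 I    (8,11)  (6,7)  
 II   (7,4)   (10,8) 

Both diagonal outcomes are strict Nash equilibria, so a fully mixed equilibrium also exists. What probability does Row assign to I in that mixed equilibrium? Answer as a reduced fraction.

Row's mix p on I must make Column indifferent between P and Q.
Column's payoff from P: 11p + 4(1−p). From Q: 7p + 8(1−p).
Set equal: 4p = 4(1−p) → p = 4/8 = 1/2.

1/2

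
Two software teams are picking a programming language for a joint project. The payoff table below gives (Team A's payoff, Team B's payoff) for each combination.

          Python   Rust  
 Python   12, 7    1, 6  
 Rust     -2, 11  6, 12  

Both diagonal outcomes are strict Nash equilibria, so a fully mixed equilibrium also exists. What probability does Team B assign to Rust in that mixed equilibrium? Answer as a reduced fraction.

Team B's mix q on Python must make Team A indifferent between Python and Rust.
Team A's payoff from Python: 12q + 1(1−q). From Rust: (-2)q + 6(1−q).
Set equal: 14q = 5(1−q) → q = 5/19.
Probability on Rust is 1 − 5/19 = 14/19.

14/19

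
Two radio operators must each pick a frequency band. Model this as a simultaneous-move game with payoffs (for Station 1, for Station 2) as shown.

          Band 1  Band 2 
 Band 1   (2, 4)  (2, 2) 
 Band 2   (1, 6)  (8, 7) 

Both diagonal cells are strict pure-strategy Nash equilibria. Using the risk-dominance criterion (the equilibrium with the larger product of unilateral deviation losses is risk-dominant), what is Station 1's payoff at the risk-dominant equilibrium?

8

At both Band 1: Station 1 loses 2 − 1 = 1 by deviating; Station 2 loses 4 − 2 = 2. Product = 1·2 = 2.
At both Band 2: Station 1 loses 8 − 2 = 6 by deviating; Station 2 loses 7 − 6 = 1. Product = 6·1 = 6.
6 > 2, so both Band 2 is risk-dominant. Station 1's payoff there is 8.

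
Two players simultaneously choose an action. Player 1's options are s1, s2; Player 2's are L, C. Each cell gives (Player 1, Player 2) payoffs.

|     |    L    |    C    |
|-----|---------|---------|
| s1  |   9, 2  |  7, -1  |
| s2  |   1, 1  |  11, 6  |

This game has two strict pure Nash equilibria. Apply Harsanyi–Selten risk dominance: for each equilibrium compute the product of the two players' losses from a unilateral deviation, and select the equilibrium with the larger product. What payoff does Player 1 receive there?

9

At (s1, L): Player 1 loses 9 − 1 = 8 by deviating; Player 2 loses 2 − (-1) = 3. Product = 8·3 = 24.
At (s2, C): Player 1 loses 11 − 7 = 4 by deviating; Player 2 loses 6 − 1 = 5. Product = 4·5 = 20.
24 > 20, so (s1, L) is risk-dominant. Player 1's payoff there is 9.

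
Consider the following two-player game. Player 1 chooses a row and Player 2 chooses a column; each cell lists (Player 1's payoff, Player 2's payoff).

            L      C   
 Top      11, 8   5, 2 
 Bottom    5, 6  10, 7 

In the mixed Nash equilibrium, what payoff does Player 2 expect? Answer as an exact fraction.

44/7

Player 1 mixes with probability p on Top, chosen so Player 2 is indifferent: 8p + 6(1−p) = 2p + 7(1−p) gives p = 1/7.
Player 2's expected payoff is 8·1/7 + 6·6/7 = 44/7.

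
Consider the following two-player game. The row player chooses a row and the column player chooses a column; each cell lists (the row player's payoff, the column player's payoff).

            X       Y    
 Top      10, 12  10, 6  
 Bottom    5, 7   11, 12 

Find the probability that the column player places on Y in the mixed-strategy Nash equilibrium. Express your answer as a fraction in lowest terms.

5/6

The column player's mix q on X must make the row player indifferent between Top and Bottom.
The row player's payoff from Top: 10q + 10(1−q). From Bottom: 5q + 11(1−q).
Set equal: 5q = 1(1−q) → q = 1/6.
Probability on Y is 1 − 1/6 = 5/6.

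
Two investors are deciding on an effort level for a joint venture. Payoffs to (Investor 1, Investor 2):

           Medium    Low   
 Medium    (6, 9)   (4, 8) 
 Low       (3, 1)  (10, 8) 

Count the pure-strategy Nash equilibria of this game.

2

Both Medium: Investor 1 gets 6 (best alternative 3); Investor 2 gets 9 (best alternative 8). Neither deviates — NE.
Both Low: Investor 1 gets 10 (best alternative 4); Investor 2 gets 8 (best alternative 1). Neither deviates — NE.
(Medium, Low) is not a NE: Investor 1 would switch to Low (10 > 4).
No other cell survives both best-response checks, so there are 2 pure NE.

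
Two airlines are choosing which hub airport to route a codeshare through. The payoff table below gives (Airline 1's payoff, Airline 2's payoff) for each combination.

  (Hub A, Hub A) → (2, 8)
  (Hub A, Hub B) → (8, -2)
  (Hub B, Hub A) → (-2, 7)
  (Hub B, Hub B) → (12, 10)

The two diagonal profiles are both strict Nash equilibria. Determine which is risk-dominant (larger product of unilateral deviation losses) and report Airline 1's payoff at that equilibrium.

At both Hub A: Airline 1 loses 2 − (-2) = 4 by deviating; Airline 2 loses 8 − (-2) = 10. Product = 4·10 = 40.
At both Hub B: Airline 1 loses 12 − 8 = 4 by deviating; Airline 2 loses 10 − 7 = 3. Product = 4·3 = 12.
40 > 12, so both Hub A is risk-dominant. Airline 1's payoff there is 2.

2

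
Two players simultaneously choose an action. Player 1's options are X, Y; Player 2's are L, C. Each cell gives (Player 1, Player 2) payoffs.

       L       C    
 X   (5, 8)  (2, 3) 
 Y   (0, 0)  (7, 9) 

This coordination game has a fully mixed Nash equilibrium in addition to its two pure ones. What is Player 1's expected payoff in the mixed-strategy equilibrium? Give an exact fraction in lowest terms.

Player 2 mixes with probability q on L, chosen so Player 1 is indifferent: 5q + 2(1−q) = 0q + 7(1−q) gives q = 1/2.
Player 1's expected payoff (from either row, since indifferent) is 5·1/2 + 2·1/2 = 7/2.

7/2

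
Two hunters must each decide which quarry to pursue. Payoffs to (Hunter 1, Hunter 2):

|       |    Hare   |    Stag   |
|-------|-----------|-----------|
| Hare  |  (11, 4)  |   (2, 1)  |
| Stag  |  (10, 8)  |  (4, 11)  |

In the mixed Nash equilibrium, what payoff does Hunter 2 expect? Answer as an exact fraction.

Hunter 1 mixes with probability p on Hare, chosen so Hunter 2 is indifferent: 4p + 8(1−p) = 1p + 11(1−p) gives p = 1/2.
Hunter 2's expected payoff is 4·1/2 + 8·1/2 = 6.

6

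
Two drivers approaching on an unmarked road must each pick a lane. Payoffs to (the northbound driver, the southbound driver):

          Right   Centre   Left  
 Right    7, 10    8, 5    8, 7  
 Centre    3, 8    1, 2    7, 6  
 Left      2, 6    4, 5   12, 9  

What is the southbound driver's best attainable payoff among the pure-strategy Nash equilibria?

10

Both Right is a pure NE (the northbound driver: 7 ≥ 3; the southbound driver: 10 ≥ 7). The southbound driver gets 10.
Both Left is a pure NE (the northbound driver: 12 ≥ 8; the southbound driver: 9 ≥ 6). The southbound driver gets 9.
Every other cell has a profitable deviation for at least one player. Highest of {10, 9} is 10.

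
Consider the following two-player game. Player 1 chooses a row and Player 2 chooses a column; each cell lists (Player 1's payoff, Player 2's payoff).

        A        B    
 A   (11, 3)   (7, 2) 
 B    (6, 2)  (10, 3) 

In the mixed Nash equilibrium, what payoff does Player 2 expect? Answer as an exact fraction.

Player 1 mixes with probability p on A, chosen so Player 2 is indifferent: 3p + 2(1−p) = 2p + 3(1−p) gives p = 1/2.
Player 2's expected payoff is 3·1/2 + 2·1/2 = 5/2.

5/2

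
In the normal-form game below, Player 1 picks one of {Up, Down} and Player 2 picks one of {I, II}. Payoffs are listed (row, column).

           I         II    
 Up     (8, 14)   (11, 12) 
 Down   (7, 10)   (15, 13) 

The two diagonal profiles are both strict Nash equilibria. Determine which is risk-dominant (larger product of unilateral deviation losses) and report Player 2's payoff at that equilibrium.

13

At (Up, I): Player 1 loses 8 − 7 = 1 by deviating; Player 2 loses 14 − 12 = 2. Product = 1·2 = 2.
At (Down, II): Player 1 loses 15 − 11 = 4 by deviating; Player 2 loses 13 − 10 = 3. Product = 4·3 = 12.
12 > 2, so (Down, II) is risk-dominant. Player 2's payoff there is 13.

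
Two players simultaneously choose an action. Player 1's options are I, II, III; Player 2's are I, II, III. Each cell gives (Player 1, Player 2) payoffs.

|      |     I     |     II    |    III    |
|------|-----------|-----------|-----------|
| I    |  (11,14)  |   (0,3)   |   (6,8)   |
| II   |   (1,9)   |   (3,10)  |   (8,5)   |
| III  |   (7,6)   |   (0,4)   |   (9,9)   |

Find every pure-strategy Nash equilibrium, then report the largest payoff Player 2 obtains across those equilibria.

Both I is a pure NE (Player 1: 11 ≥ 7; Player 2: 14 ≥ 8). Player 2 gets 14.
Both II is a pure NE (Player 1: 3 ≥ 0; Player 2: 10 ≥ 9). Player 2 gets 10.
Both III is a pure NE (Player 1: 9 ≥ 8; Player 2: 9 ≥ 6). Player 2 gets 9.
Every other cell has a profitable deviation for at least one player. Highest of {14, 10, 9} is 14.

14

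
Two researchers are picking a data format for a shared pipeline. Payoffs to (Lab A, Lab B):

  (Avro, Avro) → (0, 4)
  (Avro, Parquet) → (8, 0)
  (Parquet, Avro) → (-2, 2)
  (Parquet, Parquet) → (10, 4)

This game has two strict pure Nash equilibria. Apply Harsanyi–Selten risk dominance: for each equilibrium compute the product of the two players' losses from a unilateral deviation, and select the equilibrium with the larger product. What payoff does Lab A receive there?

At both Avro: Lab A loses 0 − (-2) = 2 by deviating; Lab B loses 4 − 0 = 4. Product = 2·4 = 8.
At both Parquet: Lab A loses 10 − 8 = 2 by deviating; Lab B loses 4 − 2 = 2. Product = 2·2 = 4.
8 > 4, so both Avro is risk-dominant. Lab A's payoff there is 0.

0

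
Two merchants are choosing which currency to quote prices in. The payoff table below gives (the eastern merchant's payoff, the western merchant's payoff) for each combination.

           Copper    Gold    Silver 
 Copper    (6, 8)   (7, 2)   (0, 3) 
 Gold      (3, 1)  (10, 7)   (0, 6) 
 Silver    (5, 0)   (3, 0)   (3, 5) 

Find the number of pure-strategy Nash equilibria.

3

Both Copper: the eastern merchant gets 6 (best alternative 5); the western merchant gets 8 (best alternative 3). Neither deviates — NE.
Both Gold: the eastern merchant gets 10 (best alternative 7); the western merchant gets 7 (best alternative 6). Neither deviates — NE.
Both Silver: the eastern merchant gets 3 (best alternative 0); the western merchant gets 5 (best alternative 0). Neither deviates — NE.
(Silver, Copper) is not a NE: the eastern merchant would switch to Copper (6 > 5).
No other cell survives both best-response checks, so there are 3 pure NE.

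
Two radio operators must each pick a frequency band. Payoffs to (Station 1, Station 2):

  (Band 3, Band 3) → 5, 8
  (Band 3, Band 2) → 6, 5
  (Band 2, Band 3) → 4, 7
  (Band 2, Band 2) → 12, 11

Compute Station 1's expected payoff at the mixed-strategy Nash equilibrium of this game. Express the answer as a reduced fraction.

Station 2 mixes with probability q on Band 3, chosen so Station 1 is indifferent: 5q + 6(1−q) = 4q + 12(1−q) gives q = 6/7.
Station 1's expected payoff (from either row, since indifferent) is 5·6/7 + 6·1/7 = 36/7.

36/7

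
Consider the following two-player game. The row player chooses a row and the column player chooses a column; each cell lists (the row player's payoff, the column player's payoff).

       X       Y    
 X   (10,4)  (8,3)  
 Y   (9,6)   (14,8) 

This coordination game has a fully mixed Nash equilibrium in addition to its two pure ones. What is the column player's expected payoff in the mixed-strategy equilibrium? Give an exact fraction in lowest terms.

The row player mixes with probability p on X, chosen so the column player is indifferent: 4p + 6(1−p) = 3p + 8(1−p) gives p = 2/3.
The column player's expected payoff is 4·2/3 + 6·1/3 = 14/3.

14/3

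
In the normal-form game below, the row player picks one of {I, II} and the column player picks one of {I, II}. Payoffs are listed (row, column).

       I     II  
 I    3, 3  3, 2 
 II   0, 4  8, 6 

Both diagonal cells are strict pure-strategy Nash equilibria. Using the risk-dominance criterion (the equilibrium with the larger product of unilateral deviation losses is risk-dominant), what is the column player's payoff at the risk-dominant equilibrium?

At both I: the row player loses 3 − 0 = 3 by deviating; the column player loses 3 − 2 = 1. Product = 3·1 = 3.
At both II: the row player loses 8 − 3 = 5 by deviating; the column player loses 6 − 4 = 2. Product = 5·2 = 10.
10 > 3, so both II is risk-dominant. The column player's payoff there is 6.

6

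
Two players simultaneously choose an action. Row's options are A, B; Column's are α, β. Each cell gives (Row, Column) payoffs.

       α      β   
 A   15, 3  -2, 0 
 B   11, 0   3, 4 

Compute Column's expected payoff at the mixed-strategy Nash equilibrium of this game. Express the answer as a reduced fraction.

Row mixes with probability p on A, chosen so Column is indifferent: 3p + 0(1−p) = 0p + 4(1−p) gives p = 4/7.
Column's expected payoff is 3·4/7 + 0·3/7 = 12/7.

12/7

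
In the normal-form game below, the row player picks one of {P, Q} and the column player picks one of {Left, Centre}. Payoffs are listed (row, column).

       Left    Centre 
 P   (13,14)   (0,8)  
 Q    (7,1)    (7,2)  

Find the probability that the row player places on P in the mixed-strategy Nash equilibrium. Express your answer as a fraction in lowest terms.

The row player's mix p on P must make the column player indifferent between Left and Centre.
The column player's payoff from Left: 14p + 1(1−p). From Centre: 8p + 2(1−p).
Set equal: 6p = 1(1−p) → p = 1/7.

1/7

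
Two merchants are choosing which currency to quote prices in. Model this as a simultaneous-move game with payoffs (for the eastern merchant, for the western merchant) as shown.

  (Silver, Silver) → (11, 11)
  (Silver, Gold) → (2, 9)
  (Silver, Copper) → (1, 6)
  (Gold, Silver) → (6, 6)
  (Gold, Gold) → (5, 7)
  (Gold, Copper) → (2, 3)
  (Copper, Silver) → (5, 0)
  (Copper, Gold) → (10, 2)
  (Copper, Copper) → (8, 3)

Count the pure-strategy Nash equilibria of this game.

2

Both Silver: the eastern merchant gets 11 (best alternative 6); the western merchant gets 11 (best alternative 9). Neither deviates — NE.
Both Copper: the eastern merchant gets 8 (best alternative 2); the western merchant gets 3 (best alternative 2). Neither deviates — NE.
Both Gold is not a NE: the eastern merchant would switch to Copper (10 > 5).
No other cell survives both best-response checks, so there are 2 pure NE.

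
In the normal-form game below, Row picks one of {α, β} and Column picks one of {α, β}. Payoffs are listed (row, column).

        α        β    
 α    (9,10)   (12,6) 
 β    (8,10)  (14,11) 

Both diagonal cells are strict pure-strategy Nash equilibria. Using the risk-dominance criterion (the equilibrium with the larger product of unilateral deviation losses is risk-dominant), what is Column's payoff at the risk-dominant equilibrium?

10

At both α: Row loses 9 − 8 = 1 by deviating; Column loses 10 − 6 = 4. Product = 1·4 = 4.
At both β: Row loses 14 − 12 = 2 by deviating; Column loses 11 − 10 = 1. Product = 2·1 = 2.
4 > 2, so both α is risk-dominant. Column's payoff there is 10.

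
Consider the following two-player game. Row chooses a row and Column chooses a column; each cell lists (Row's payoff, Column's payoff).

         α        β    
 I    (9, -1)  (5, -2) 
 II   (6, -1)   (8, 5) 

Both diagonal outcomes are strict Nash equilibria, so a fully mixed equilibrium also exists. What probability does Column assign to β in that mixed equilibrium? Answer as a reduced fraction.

Column's mix q on α must make Row indifferent between I and II.
Row's payoff from I: 9q + 5(1−q). From II: 6q + 8(1−q).
Set equal: 3q = 3(1−q) → q = 3/6 = 1/2.
Probability on β is 1 − 1/2 = 1/2.

1/2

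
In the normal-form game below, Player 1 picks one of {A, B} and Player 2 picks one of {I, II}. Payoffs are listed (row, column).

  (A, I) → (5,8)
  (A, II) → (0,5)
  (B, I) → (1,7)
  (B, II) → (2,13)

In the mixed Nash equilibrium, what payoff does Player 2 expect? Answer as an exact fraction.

Player 1 mixes with probability p on A, chosen so Player 2 is indifferent: 8p + 7(1−p) = 5p + 13(1−p) gives p = 2/3.
Player 2's expected payoff is 8·2/3 + 7·1/3 = 23/3.

23/3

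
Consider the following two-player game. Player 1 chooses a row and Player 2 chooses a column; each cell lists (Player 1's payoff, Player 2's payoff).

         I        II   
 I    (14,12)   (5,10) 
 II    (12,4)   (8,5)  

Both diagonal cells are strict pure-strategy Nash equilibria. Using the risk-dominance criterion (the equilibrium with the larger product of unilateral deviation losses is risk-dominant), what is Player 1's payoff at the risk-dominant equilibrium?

At both I: Player 1 loses 14 − 12 = 2 by deviating; Player 2 loses 12 − 10 = 2. Product = 2·2 = 4.
At both II: Player 1 loses 8 − 5 = 3 by deviating; Player 2 loses 5 − 4 = 1. Product = 3·1 = 3.
4 > 3, so both I is risk-dominant. Player 1's payoff there is 14.

14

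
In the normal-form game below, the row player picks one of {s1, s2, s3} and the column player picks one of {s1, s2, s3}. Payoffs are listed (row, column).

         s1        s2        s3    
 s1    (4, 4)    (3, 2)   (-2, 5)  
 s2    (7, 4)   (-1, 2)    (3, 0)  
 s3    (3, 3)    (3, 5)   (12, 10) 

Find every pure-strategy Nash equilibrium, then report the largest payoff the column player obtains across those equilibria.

(s2, s1) is a pure NE (the row player: 7 ≥ 4; the column player: 4 ≥ 2). The column player gets 4.
Both s3 is a pure NE (the row player: 12 ≥ 3; the column player: 10 ≥ 5). The column player gets 10.
Every other cell has a profitable deviation for at least one player. Highest of {4, 10} is 10.

10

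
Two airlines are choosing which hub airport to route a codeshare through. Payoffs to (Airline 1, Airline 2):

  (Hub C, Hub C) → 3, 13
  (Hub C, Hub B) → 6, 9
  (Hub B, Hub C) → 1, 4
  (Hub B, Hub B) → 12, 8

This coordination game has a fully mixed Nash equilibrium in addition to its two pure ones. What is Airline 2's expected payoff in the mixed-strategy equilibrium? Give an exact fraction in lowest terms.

17/2

Airline 1 mixes with probability p on Hub C, chosen so Airline 2 is indifferent: 13p + 4(1−p) = 9p + 8(1−p) gives p = 1/2.
Airline 2's expected payoff is 13·1/2 + 4·1/2 = 17/2.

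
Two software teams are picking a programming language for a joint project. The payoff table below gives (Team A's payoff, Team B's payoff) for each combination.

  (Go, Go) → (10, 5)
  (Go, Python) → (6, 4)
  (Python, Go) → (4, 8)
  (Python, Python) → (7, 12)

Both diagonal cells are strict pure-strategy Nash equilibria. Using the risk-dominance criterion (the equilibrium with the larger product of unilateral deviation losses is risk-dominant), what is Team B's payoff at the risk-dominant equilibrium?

5

At both Go: Team A loses 10 − 4 = 6 by deviating; Team B loses 5 − 4 = 1. Product = 6·1 = 6.
At both Python: Team A loses 7 − 6 = 1 by deviating; Team B loses 12 − 8 = 4. Product = 1·4 = 4.
6 > 4, so both Go is risk-dominant. Team B's payoff there is 5.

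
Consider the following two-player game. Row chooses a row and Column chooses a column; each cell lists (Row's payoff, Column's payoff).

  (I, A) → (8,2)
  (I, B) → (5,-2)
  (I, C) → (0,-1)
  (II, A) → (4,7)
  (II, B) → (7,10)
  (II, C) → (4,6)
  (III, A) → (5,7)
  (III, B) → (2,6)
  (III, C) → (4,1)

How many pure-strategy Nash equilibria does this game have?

2

(I, A): Row gets 8 (best alternative 5); Column gets 2 (best alternative -1). Neither deviates — NE.
(II, B): Row gets 7 (best alternative 5); Column gets 10 (best alternative 7). Neither deviates — NE.
(III, C) is not a NE: Column would switch to A (7 > 1).
No other cell survives both best-response checks, so there are 2 pure NE.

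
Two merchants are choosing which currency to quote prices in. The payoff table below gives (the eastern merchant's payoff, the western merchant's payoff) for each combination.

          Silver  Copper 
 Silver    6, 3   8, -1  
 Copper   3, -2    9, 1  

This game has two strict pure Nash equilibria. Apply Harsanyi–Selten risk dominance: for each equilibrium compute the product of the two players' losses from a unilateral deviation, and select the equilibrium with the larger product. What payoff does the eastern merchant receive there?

At both Silver: the eastern merchant loses 6 − 3 = 3 by deviating; the western merchant loses 3 − (-1) = 4. Product = 3·4 = 12.
At both Copper: the eastern merchant loses 9 − 8 = 1 by deviating; the western merchant loses 1 − (-2) = 3. Product = 1·3 = 3.
12 > 3, so both Silver is risk-dominant. The eastern merchant's payoff there is 6.

6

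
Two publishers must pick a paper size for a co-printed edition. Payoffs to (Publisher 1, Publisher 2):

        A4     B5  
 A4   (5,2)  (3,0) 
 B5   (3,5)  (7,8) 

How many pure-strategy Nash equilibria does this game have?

Both A4: Publisher 1 gets 5 (best alternative 3); Publisher 2 gets 2 (best alternative 0). Neither deviates — NE.
Both B5: Publisher 1 gets 7 (best alternative 3); Publisher 2 gets 8 (best alternative 5). Neither deviates — NE.
(B5, A4) is not a NE: Publisher 1 would switch to A4 (5 > 3).
No other cell survives both best-response checks, so there are 2 pure NE.

2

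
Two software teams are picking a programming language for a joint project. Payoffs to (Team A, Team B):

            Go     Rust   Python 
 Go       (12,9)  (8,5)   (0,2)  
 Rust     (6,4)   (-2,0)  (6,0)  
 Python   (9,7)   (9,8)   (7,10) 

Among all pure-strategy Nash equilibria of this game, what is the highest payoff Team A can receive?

Both Go is a pure NE (Team A: 12 ≥ 9; Team B: 9 ≥ 5). Team A gets 12.
Both Python is a pure NE (Team A: 7 ≥ 6; Team B: 10 ≥ 8). Team A gets 7.
Every other cell has a profitable deviation for at least one player. Highest of {12, 7} is 12.

12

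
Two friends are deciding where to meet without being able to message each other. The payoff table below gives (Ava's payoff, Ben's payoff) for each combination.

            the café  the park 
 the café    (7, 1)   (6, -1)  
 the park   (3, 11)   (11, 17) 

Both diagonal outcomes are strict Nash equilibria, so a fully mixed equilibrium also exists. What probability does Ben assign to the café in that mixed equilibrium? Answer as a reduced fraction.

5/9

Ben's mix q on the café must make Ava indifferent between the café and the park.
Ava's payoff from the café: 7q + 6(1−q). From the park: 3q + 11(1−q).
Set equal: 4q = 5(1−q) → q = 5/9.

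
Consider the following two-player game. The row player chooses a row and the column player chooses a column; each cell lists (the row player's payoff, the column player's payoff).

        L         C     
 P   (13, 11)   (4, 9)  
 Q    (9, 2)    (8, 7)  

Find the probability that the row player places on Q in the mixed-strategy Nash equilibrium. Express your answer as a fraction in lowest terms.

The row player's mix p on P must make the column player indifferent between L and C.
The column player's payoff from L: 11p + 2(1−p). From C: 9p + 7(1−p).
Set equal: 2p = 5(1−p) → p = 5/7.
Probability on Q is 1 − 5/7 = 2/7.

2/7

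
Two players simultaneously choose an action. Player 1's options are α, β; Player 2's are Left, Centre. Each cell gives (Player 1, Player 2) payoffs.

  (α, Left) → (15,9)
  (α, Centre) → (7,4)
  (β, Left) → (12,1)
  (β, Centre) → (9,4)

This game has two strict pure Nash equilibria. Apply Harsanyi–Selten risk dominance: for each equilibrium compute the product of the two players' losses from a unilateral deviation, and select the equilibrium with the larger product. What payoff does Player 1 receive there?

15

At (α, Left): Player 1 loses 15 − 12 = 3 by deviating; Player 2 loses 9 − 4 = 5. Product = 3·5 = 15.
At (β, Centre): Player 1 loses 9 − 7 = 2 by deviating; Player 2 loses 4 − 1 = 3. Product = 2·3 = 6.
15 > 6, so (α, Left) is risk-dominant. Player 1's payoff there is 15.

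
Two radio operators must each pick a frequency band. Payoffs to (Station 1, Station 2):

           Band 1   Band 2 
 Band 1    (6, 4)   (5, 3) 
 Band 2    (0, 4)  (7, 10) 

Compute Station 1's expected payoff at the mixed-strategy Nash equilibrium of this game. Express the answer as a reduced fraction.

Station 2 mixes with probability q on Band 1, chosen so Station 1 is indifferent: 6q + 5(1−q) = 0q + 7(1−q) gives q = 1/4.
Station 1's expected payoff (from either row, since indifferent) is 6·1/4 + 5·3/4 = 21/4.

21/4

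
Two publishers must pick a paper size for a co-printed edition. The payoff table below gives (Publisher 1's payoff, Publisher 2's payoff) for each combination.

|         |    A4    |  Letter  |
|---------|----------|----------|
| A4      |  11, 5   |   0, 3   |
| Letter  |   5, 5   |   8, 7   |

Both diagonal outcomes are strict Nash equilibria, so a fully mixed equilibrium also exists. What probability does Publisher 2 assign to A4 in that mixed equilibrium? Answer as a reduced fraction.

Publisher 2's mix q on A4 must make Publisher 1 indifferent between A4 and Letter.
Publisher 1's payoff from A4: 11q + 0(1−q). From Letter: 5q + 8(1−q).
Set equal: 6q = 8(1−q) → q = 8/14 = 4/7.

4/7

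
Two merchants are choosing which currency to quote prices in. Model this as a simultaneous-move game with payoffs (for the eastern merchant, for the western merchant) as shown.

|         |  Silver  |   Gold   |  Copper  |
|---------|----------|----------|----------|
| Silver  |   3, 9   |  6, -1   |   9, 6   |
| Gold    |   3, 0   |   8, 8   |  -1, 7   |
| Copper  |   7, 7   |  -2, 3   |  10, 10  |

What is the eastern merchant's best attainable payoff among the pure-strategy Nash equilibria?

10

Both Gold is a pure NE (the eastern merchant: 8 ≥ 6; the western merchant: 8 ≥ 7). The eastern merchant gets 8.
Both Copper is a pure NE (the eastern merchant: 10 ≥ 9; the western merchant: 10 ≥ 7). The eastern merchant gets 10.
Every other cell has a profitable deviation for at least one player. Highest of {8, 10} is 10.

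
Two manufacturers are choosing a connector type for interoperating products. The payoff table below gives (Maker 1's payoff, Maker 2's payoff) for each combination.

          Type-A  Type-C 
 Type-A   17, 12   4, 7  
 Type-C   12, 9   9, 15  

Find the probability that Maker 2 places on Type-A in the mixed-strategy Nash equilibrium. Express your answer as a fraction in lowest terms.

1/2

Maker 2's mix q on Type-A must make Maker 1 indifferent between Type-A and Type-C.
Maker 1's payoff from Type-A: 17q + 4(1−q). From Type-C: 12q + 9(1−q).
Set equal: 5q = 5(1−q) → q = 5/10 = 1/2.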